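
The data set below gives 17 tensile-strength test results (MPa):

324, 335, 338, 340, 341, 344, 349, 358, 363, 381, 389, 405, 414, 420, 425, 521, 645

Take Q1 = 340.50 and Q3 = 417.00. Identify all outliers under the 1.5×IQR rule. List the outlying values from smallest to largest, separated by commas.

IQR = Q3 − Q1 = 417.00 − 340.50 = 76.50.
Lower fence = Q1 − 1.5·IQR = 340.50 − 114.75 = 225.75.
Upper fence = Q3 + 1.5·IQR = 417.00 + 114.75 = 531.75.
645 > 531.75 → outlier.
All remaining values lie within [225.75, 531.75].

645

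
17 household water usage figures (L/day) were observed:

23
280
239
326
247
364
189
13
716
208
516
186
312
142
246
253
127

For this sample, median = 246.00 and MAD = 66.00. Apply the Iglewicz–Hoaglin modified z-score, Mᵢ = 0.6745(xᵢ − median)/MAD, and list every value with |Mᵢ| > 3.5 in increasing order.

716

|Mᵢ| > 3.5 ⇔ |xᵢ − 246.00| > 3.5·66.00/0.6745 = 342.48.
So outliers lie outside [-96.48, 588.48].
716: M = 4.80 → outlier.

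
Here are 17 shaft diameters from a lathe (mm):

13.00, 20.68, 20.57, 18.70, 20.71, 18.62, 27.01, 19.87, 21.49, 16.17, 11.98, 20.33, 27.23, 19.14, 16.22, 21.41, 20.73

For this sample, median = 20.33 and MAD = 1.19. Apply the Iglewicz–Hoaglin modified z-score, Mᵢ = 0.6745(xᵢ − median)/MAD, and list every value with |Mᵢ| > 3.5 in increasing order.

11.98, 13.00, 27.01, 27.23

|Mᵢ| > 3.5 ⇔ |xᵢ − 20.33| > 3.5·1.19/0.6745 = 6.17.
So outliers lie outside [14.16, 26.50].
11.98: M = -4.73 → outlier.
13.00: M = -4.15 → outlier.
27.01: M = 3.79 → outlier.
27.23: M = 3.91 → outlier.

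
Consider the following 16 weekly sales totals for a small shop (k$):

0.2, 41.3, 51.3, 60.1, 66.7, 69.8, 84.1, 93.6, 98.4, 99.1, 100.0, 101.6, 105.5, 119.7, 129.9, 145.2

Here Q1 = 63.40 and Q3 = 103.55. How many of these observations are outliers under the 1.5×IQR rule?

1

IQR = 40.15; fences at 63.40 − 60.225 = 3.175 and 103.55 + 60.225 = 163.775.
Outside the cutoffs: 0.2.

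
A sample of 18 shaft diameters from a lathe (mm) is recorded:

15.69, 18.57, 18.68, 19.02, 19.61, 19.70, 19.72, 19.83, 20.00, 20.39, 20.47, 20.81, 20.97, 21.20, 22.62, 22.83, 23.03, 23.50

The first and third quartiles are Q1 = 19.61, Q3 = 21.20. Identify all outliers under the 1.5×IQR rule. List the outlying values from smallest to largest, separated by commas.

15.69

IQR = Q3 − Q1 = 21.20 − 19.61 = 1.59.
Lower fence = Q1 − 1.5·IQR = 19.61 − 2.385 = 17.225.
Upper fence = Q3 + 1.5·IQR = 21.20 + 2.385 = 23.585.
15.69 < 17.225 → outlier.
All remaining values lie within [17.225, 23.585].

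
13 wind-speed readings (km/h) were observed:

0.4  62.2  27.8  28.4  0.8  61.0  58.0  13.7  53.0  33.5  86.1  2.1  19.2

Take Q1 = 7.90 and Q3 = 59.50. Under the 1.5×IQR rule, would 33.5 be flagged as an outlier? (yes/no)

no

IQR = Q3 − Q1 = 59.50 − 7.90 = 51.60.
Lower fence = Q1 − 1.5·IQR = 7.90 − 77.40 = -69.50.
Upper fence = Q3 + 1.5·IQR = 59.50 + 77.40 = 136.90.
33.5 lies within [-69.50, 136.90].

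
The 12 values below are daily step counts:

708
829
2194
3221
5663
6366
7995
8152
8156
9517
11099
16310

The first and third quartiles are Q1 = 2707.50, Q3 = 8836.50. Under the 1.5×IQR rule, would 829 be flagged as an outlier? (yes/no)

IQR = Q3 − Q1 = 8836.50 − 2707.50 = 6129.00.
Lower fence = Q1 − 1.5·IQR = 2707.50 − 9193.50 = -6486.00.
Upper fence = Q3 + 1.5·IQR = 8836.50 + 9193.50 = 18030.00.
829 lies within [-6486.00, 18030.00].

no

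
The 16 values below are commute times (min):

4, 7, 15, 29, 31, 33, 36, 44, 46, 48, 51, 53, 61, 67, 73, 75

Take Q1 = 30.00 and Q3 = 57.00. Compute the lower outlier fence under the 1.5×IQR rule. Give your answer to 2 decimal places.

-10.50

IQR = Q3 − Q1 = 57.00 − 30.00 = 27.00.
Lower fence = Q1 − 1.5·IQR = 30.00 − 40.50 = -10.50.
Upper fence = Q3 + 1.5·IQR = 57.00 + 40.50 = 97.50.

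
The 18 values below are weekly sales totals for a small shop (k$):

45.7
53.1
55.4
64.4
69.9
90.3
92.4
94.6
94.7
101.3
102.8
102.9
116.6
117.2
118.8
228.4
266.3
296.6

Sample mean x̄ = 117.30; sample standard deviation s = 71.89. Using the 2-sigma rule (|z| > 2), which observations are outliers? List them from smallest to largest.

266.3, 296.6

Cutoffs at x̄ ± 2s: 117.30 ± 2·71.89 = [-26.48, 261.08].
266.3: z = 2.07, |z| > 2 → outlier.
296.6: z = 2.49, |z| > 2 → outlier.
Every other value lies within [-26.48, 261.08].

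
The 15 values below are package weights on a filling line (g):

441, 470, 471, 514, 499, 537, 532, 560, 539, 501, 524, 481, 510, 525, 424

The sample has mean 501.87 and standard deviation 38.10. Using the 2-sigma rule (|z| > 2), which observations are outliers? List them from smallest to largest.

424

Cutoffs at x̄ ± 2s: 501.87 ± 2·38.10 = [425.67, 578.07].
424: z = -2.04, |z| > 2 → outlier.
Every other value lies within [425.67, 578.07].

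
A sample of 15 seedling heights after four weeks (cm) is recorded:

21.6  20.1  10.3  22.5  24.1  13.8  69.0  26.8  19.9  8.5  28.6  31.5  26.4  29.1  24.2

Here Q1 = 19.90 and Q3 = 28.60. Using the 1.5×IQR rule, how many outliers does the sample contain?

IQR = 8.70; fences at 19.90 − 13.05 = 6.85 and 28.60 + 13.05 = 41.65.
Outside the cutoffs: 69.0.

1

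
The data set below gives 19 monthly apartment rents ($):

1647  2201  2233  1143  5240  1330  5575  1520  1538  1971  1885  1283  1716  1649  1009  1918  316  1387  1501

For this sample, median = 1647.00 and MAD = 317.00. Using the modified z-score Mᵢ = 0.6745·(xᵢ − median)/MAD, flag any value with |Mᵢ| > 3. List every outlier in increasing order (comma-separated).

5240, 5575

|Mᵢ| > 3 ⇔ |xᵢ − 1647.00| > 3·317.00/0.6745 = 1409.93.
So outliers lie outside [237.07, 3056.93].
5240: M = 7.65 → outlier.
5575: M = 8.36 → outlier.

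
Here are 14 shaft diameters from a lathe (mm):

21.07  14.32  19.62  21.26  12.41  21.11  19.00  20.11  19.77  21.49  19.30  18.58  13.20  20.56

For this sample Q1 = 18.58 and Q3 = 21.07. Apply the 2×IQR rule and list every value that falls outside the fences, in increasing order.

12.41, 13.20

IQR = Q3 − Q1 = 21.07 − 18.58 = 2.49.
Lower fence = Q1 − 2·IQR = 18.58 − 4.98 = 13.60.
Upper fence = Q3 + 2·IQR = 21.07 + 4.98 = 26.05.
12.41 < 13.60 → outlier.
13.20 < 13.60 → outlier.
All remaining values lie within [13.60, 26.05].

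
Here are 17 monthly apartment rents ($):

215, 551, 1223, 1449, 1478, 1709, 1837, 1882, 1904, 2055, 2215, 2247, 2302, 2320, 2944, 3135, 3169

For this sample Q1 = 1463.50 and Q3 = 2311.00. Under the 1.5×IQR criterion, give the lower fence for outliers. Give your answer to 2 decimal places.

192.25

IQR = Q3 − Q1 = 2311.00 − 1463.50 = 847.50.
Lower fence = Q1 − 1.5·IQR = 1463.50 − 1271.25 = 192.25.
Upper fence = Q3 + 1.5·IQR = 2311.00 + 1271.25 = 3582.25.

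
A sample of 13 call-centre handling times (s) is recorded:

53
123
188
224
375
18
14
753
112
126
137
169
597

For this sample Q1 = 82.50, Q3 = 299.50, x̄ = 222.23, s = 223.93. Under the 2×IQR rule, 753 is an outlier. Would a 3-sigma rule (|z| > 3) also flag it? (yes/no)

z = (753 − 222.23) / 223.93 = 2.37.
|z| = 2.37 ≤ 3.

no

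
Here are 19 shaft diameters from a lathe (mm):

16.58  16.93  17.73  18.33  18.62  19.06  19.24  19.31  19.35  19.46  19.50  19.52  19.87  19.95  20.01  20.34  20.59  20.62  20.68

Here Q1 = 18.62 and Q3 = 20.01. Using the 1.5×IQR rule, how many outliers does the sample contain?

IQR = 1.39; fences at 18.62 − 2.085 = 16.535 and 20.01 + 2.085 = 22.095.
Every value lies within the cutoffs.

0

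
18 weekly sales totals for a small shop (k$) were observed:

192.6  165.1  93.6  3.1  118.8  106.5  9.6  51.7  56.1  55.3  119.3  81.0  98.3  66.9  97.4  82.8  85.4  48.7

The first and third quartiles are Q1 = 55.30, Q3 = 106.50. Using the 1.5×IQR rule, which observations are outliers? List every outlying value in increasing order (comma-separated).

IQR = Q3 − Q1 = 106.50 − 55.30 = 51.20.
Lower fence = Q1 − 1.5·IQR = 55.30 − 76.80 = -21.50.
Upper fence = Q3 + 1.5·IQR = 106.50 + 76.80 = 183.30.
192.6 > 183.30 → outlier.
All remaining values lie within [-21.50, 183.30].

192.6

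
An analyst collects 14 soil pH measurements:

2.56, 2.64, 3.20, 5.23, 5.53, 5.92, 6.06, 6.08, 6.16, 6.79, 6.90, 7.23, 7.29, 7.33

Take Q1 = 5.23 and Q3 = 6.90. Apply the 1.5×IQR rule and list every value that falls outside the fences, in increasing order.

2.56, 2.64

IQR = Q3 − Q1 = 6.90 − 5.23 = 1.67.
Lower fence = Q1 − 1.5·IQR = 5.23 − 2.505 = 2.725.
Upper fence = Q3 + 1.5·IQR = 6.90 + 2.505 = 9.405.
2.56 < 2.725 → outlier.
2.64 < 2.725 → outlier.
All remaining values lie within [2.725, 9.405].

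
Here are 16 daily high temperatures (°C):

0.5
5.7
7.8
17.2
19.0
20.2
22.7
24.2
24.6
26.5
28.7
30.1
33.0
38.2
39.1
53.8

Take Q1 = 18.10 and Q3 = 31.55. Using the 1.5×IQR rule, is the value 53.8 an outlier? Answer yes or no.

yes

IQR = Q3 − Q1 = 31.55 − 18.10 = 13.45.
Lower fence = Q1 − 1.5·IQR = 18.10 − 20.175 = -2.075.
Upper fence = Q3 + 1.5·IQR = 31.55 + 20.175 = 51.725.
53.8 lies above the upper fence.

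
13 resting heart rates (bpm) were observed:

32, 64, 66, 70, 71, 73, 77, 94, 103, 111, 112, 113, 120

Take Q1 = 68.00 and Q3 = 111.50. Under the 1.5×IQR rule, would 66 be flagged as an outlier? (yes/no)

no

IQR = Q3 − Q1 = 111.50 − 68.00 = 43.50.
Lower fence = Q1 − 1.5·IQR = 68.00 − 65.25 = 2.75.
Upper fence = Q3 + 1.5·IQR = 111.50 + 65.25 = 176.75.
66 lies within [2.75, 176.75].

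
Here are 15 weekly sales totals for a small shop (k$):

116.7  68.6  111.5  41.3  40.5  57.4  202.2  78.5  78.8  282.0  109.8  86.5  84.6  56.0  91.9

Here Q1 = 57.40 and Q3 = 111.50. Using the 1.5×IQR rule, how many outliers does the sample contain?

IQR = 54.10; fences at 57.40 − 81.15 = -23.75 and 111.50 + 81.15 = 192.65.
Outside the cutoffs: 202.2, 282.0.

2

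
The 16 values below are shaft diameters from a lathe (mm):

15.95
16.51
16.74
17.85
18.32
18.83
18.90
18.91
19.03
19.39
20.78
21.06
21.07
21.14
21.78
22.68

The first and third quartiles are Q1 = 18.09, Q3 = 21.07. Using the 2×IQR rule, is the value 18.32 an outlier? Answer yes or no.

no

IQR = Q3 − Q1 = 21.07 − 18.09 = 2.98.
Lower fence = Q1 − 2·IQR = 18.09 − 5.96 = 12.13.
Upper fence = Q3 + 2·IQR = 21.07 + 5.96 = 27.03.
18.32 lies within [12.13, 27.03].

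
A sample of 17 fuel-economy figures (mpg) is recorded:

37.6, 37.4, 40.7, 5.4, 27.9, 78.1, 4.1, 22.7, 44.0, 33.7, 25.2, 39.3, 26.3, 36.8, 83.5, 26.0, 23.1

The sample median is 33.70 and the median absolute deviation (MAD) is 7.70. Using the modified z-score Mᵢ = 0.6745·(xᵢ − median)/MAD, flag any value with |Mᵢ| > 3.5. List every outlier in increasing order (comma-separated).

78.1, 83.5

|Mᵢ| > 3.5 ⇔ |xᵢ − 33.70| > 3.5·7.70/0.6745 = 39.96.
So outliers lie outside [-6.26, 73.66].
78.1: M = 3.89 → outlier.
83.5: M = 4.36 → outlier.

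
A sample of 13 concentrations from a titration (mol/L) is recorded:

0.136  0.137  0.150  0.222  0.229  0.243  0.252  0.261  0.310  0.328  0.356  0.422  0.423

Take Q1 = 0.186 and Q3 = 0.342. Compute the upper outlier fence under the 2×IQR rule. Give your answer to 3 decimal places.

IQR = Q3 − Q1 = 0.342 − 0.186 = 0.156.
Lower fence = Q1 − 2·IQR = 0.186 − 0.312 = -0.126.
Upper fence = Q3 + 2·IQR = 0.342 + 0.312 = 0.654.

0.654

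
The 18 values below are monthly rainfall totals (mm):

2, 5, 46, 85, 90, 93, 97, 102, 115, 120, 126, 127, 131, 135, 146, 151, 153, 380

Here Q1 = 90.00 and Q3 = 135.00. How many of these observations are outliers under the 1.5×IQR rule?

IQR = 45.00; fences at 90.00 − 67.50 = 22.50 and 135.00 + 67.50 = 202.50.
Outside the cutoffs: 2, 5, 380.

3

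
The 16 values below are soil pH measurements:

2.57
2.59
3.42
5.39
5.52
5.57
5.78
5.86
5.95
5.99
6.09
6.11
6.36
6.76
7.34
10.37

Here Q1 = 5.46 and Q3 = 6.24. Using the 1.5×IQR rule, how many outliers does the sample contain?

4

IQR = 0.78; fences at 5.46 − 1.17 = 4.29 and 6.24 + 1.17 = 7.41.
Outside the cutoffs: 2.57, 2.59, 3.42, 10.37.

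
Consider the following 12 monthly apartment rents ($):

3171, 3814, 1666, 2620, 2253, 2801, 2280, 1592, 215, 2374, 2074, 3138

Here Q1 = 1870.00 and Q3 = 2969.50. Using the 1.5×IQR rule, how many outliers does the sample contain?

IQR = 1099.50; fences at 1870.00 − 1649.25 = 220.75 and 2969.50 + 1649.25 = 4618.75.
Outside the cutoffs: 215.

1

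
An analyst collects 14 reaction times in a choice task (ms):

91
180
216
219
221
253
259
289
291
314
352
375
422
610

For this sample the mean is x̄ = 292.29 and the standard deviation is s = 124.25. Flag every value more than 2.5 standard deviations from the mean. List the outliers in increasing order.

610

Cutoffs at x̄ ± 2.5s: 292.29 ± 2.5·124.25 = [-18.335, 602.915].
610: z = 2.56, |z| > 2.5 → outlier.
Every other value lies within [-18.335, 602.915].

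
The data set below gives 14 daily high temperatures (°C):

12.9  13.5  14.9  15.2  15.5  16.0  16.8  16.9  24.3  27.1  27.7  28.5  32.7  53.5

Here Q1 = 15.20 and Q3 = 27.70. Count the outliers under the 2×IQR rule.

1

IQR = 12.50; fences at 15.20 − 25.00 = -9.80 and 27.70 + 25.00 = 52.70.
Outside the cutoffs: 53.5.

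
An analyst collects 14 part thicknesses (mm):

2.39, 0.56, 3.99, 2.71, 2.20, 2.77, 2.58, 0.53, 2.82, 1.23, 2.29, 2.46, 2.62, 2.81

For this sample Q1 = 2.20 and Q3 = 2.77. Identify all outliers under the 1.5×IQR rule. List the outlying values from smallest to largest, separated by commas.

0.53, 0.56, 1.23, 3.99

IQR = Q3 − Q1 = 2.77 − 2.20 = 0.57.
Lower fence = Q1 − 1.5·IQR = 2.20 − 0.855 = 1.345.
Upper fence = Q3 + 1.5·IQR = 2.77 + 0.855 = 3.625.
0.53 < 1.345 → outlier.
0.56 < 1.345 → outlier.
1.23 < 1.345 → outlier.
3.99 > 3.625 → outlier.
All remaining values lie within [1.345, 3.625].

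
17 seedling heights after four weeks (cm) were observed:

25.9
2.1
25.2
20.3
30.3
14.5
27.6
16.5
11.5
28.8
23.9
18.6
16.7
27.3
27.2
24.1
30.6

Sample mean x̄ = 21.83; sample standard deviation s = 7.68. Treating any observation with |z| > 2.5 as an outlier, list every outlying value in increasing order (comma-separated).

2.1

Cutoffs at x̄ ± 2.5s: 21.83 ± 2.5·7.68 = [2.63, 41.03].
2.1: z = -2.57, |z| > 2.5 → outlier.
Every other value lies within [2.63, 41.03].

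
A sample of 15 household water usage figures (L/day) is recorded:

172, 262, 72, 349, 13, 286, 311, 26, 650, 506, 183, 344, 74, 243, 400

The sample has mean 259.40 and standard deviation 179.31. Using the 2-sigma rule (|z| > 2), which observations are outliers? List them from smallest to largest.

650

Cutoffs at x̄ ± 2s: 259.40 ± 2·179.31 = [-99.22, 618.02].
650: z = 2.18, |z| > 2 → outlier.
Every other value lies within [-99.22, 618.02].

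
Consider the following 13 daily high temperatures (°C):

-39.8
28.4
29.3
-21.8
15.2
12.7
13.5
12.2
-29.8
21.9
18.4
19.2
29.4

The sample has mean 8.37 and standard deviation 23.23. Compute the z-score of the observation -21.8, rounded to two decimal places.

-1.30

z = (-21.8 − 8.37) / 23.23 = -1.30.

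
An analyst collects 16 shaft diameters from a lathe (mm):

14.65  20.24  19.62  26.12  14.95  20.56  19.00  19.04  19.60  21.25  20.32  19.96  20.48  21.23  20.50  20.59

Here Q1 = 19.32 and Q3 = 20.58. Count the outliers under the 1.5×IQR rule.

3

IQR = 1.26; fences at 19.32 − 1.89 = 17.43 and 20.58 + 1.89 = 22.47.
Outside the cutoffs: 14.65, 14.95, 26.12.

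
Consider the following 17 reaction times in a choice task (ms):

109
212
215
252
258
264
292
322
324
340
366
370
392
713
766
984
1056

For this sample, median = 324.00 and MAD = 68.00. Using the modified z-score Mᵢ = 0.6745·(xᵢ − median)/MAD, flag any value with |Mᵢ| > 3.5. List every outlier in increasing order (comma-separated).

713, 766, 984, 1056

|Mᵢ| > 3.5 ⇔ |xᵢ − 324.00| > 3.5·68.00/0.6745 = 352.85.
So outliers lie outside [-28.85, 676.85].
713: M = 3.86 → outlier.
766: M = 4.38 → outlier.
984: M = 6.55 → outlier.
1056: M = 7.26 → outlier.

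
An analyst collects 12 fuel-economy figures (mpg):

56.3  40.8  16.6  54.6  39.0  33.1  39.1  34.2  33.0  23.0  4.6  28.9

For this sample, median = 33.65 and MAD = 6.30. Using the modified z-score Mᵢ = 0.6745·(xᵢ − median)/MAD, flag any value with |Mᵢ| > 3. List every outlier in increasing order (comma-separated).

4.6

|Mᵢ| > 3 ⇔ |xᵢ − 33.65| > 3·6.30/0.6745 = 28.02.
So outliers lie outside [5.63, 61.67].
4.6: M = -3.11 → outlier.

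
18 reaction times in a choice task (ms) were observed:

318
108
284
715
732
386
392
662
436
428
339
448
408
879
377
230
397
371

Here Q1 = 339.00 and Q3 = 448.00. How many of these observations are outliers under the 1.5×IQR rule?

IQR = 109.00; fences at 339.00 − 163.50 = 175.50 and 448.00 + 163.50 = 611.50.
Outside the cutoffs: 108, 662, 715, 732, 879.

5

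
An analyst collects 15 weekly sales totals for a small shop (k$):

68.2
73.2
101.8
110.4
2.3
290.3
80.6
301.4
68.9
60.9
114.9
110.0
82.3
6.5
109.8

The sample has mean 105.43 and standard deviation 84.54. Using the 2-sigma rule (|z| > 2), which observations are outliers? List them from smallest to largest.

Cutoffs at x̄ ± 2s: 105.43 ± 2·84.54 = [-63.65, 274.51].
290.3: z = 2.19, |z| > 2 → outlier.
301.4: z = 2.32, |z| > 2 → outlier.
Every other value lies within [-63.65, 274.51].

290.3, 301.4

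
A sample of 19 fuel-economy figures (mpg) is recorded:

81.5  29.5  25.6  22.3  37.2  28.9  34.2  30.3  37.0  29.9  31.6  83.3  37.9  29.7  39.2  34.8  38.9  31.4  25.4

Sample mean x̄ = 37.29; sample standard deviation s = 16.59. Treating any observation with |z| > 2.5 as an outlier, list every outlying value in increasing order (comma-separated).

81.5, 83.3

Cutoffs at x̄ ± 2.5s: 37.29 ± 2.5·16.59 = [-4.185, 78.765].
81.5: z = 2.66, |z| > 2.5 → outlier.
83.3: z = 2.77, |z| > 2.5 → outlier.
Every other value lies within [-4.185, 78.765].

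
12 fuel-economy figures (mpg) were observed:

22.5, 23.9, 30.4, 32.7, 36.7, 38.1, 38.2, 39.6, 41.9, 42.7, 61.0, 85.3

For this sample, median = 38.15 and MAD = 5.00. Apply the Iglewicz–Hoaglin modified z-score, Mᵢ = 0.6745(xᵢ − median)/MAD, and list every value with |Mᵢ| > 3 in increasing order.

61.0, 85.3

|Mᵢ| > 3 ⇔ |xᵢ − 38.15| > 3·5.00/0.6745 = 22.24.
So outliers lie outside [15.91, 60.39].
61.0: M = 3.08 → outlier.
85.3: M = 6.36 → outlier.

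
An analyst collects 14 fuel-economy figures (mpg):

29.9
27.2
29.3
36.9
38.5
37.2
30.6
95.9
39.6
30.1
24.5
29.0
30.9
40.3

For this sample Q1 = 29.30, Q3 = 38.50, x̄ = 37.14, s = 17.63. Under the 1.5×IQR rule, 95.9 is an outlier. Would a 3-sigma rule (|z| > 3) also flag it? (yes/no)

yes

z = (95.9 − 37.14) / 17.63 = 3.33.
|z| = 3.33 > 3.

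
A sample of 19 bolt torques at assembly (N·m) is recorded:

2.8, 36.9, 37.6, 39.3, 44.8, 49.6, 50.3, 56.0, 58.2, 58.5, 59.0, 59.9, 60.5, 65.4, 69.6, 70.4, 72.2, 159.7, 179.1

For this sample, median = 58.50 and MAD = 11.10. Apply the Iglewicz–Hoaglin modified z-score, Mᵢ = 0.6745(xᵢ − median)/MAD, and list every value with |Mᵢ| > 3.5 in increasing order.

|Mᵢ| > 3.5 ⇔ |xᵢ − 58.50| > 3.5·11.10/0.6745 = 57.60.
So outliers lie outside [0.90, 116.10].
159.7: M = 6.15 → outlier.
179.1: M = 7.33 → outlier.

159.7, 179.1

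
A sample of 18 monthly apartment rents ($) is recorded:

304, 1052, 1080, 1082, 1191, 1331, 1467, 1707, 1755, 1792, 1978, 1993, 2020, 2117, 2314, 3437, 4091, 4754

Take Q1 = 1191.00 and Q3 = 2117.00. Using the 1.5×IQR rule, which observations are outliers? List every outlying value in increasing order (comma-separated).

4091, 4754

IQR = Q3 − Q1 = 2117.00 − 1191.00 = 926.00.
Lower fence = Q1 − 1.5·IQR = 1191.00 − 1389.00 = -198.00.
Upper fence = Q3 + 1.5·IQR = 2117.00 + 1389.00 = 3506.00.
4091 > 3506.00 → outlier.
4754 > 3506.00 → outlier.
All remaining values lie within [-198.00, 3506.00].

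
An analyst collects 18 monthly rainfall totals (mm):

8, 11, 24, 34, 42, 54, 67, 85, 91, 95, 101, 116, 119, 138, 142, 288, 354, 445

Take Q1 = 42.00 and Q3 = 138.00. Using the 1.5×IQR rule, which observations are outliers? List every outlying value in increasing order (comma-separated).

IQR = Q3 − Q1 = 138.00 − 42.00 = 96.00.
Lower fence = Q1 − 1.5·IQR = 42.00 − 144.00 = -102.00.
Upper fence = Q3 + 1.5·IQR = 138.00 + 144.00 = 282.00.
288 > 282.00 → outlier.
354 > 282.00 → outlier.
445 > 282.00 → outlier.
All remaining values lie within [-102.00, 282.00].

288, 354, 445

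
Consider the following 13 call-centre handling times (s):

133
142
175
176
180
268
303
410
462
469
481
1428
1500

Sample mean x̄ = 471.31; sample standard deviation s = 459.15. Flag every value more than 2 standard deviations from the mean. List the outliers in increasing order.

Cutoffs at x̄ ± 2s: 471.31 ± 2·459.15 = [-446.99, 1389.61].
1428: z = 2.08, |z| > 2 → outlier.
1500: z = 2.24, |z| > 2 → outlier.
Every other value lies within [-446.99, 1389.61].

1428, 1500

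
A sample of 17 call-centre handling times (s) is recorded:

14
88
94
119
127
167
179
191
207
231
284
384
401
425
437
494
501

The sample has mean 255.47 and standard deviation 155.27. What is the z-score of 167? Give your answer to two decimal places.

z = (167 − 255.47) / 155.27 = -0.57.

-0.57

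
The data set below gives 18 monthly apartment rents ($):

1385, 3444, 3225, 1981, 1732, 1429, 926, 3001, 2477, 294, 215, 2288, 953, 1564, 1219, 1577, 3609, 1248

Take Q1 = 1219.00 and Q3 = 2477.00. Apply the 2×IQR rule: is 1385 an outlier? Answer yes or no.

IQR = Q3 − Q1 = 2477.00 − 1219.00 = 1258.00.
Lower fence = Q1 − 2·IQR = 1219.00 − 2516.00 = -1297.00.
Upper fence = Q3 + 2·IQR = 2477.00 + 2516.00 = 4993.00.
1385 lies within [-1297.00, 4993.00].

no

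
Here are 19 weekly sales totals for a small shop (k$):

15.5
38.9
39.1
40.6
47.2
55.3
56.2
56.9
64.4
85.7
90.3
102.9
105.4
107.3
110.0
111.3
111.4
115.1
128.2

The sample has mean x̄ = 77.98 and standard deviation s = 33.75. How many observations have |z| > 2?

0

Cutoffs: x̄ ± 2s = [10.48, 145.48].
Every value lies within the cutoffs.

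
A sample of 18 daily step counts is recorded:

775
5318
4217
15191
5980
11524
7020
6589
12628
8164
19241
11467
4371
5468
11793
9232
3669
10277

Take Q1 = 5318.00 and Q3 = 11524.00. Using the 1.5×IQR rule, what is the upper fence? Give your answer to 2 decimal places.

IQR = Q3 − Q1 = 11524.00 − 5318.00 = 6206.00.
Lower fence = Q1 − 1.5·IQR = 5318.00 − 9309.00 = -3991.00.
Upper fence = Q3 + 1.5·IQR = 11524.00 + 9309.00 = 20833.00.

20833.00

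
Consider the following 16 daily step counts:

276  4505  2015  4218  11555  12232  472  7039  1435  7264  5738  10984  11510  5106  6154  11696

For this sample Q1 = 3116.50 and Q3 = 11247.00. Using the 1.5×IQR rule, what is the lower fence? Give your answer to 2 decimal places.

-9079.25

IQR = Q3 − Q1 = 11247.00 − 3116.50 = 8130.50.
Lower fence = Q1 − 1.5·IQR = 3116.50 − 12195.75 = -9079.25.
Upper fence = Q3 + 1.5·IQR = 11247.00 + 12195.75 = 23442.75.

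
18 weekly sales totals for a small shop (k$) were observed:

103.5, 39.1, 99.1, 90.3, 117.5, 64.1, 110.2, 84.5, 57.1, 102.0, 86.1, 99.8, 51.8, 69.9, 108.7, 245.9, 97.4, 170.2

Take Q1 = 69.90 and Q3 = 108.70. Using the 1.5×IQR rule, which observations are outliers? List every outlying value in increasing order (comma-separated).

170.2, 245.9

IQR = Q3 − Q1 = 108.70 − 69.90 = 38.80.
Lower fence = Q1 − 1.5·IQR = 69.90 − 58.20 = 11.70.
Upper fence = Q3 + 1.5·IQR = 108.70 + 58.20 = 166.90.
170.2 > 166.90 → outlier.
245.9 > 166.90 → outlier.
All remaining values lie within [11.70, 166.90].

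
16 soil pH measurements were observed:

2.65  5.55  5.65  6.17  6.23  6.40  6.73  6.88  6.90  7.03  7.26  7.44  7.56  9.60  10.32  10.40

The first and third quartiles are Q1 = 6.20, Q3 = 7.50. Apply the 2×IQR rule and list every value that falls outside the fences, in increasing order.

IQR = Q3 − Q1 = 7.50 − 6.20 = 1.30.
Lower fence = Q1 − 2·IQR = 6.20 − 2.60 = 3.60.
Upper fence = Q3 + 2·IQR = 7.50 + 2.60 = 10.10.
2.65 < 3.60 → outlier.
10.32 > 10.10 → outlier.
10.40 > 10.10 → outlier.
All remaining values lie within [3.60, 10.10].

2.65, 10.32, 10.40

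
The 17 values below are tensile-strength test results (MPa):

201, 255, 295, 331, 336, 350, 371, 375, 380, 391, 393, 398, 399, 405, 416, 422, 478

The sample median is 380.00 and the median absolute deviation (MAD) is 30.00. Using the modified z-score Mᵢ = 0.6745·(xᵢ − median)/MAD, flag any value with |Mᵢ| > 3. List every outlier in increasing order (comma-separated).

201

|Mᵢ| > 3 ⇔ |xᵢ − 380.00| > 3·30.00/0.6745 = 133.43.
So outliers lie outside [246.57, 513.43].
201: M = -4.02 → outlier.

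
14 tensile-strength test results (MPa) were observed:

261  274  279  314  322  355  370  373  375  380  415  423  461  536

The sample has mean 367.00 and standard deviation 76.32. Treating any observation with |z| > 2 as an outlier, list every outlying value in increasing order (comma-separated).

536

Cutoffs at x̄ ± 2s: 367.00 ± 2·76.32 = [214.36, 519.64].
536: z = 2.21, |z| > 2 → outlier.
Every other value lies within [214.36, 519.64].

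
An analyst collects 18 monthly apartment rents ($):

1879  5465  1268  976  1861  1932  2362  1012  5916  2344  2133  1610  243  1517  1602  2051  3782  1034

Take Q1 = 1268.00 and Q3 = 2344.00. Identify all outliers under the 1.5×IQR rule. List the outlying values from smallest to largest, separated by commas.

5465, 5916

IQR = Q3 − Q1 = 2344.00 − 1268.00 = 1076.00.
Lower fence = Q1 − 1.5·IQR = 1268.00 − 1614.00 = -346.00.
Upper fence = Q3 + 1.5·IQR = 2344.00 + 1614.00 = 3958.00.
5465 > 3958.00 → outlier.
5916 > 3958.00 → outlier.
All remaining values lie within [-346.00, 3958.00].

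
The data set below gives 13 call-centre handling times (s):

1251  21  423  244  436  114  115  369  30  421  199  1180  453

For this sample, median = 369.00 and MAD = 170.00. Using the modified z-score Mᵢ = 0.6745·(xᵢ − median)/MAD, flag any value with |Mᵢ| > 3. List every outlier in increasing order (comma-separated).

1180, 1251

|Mᵢ| > 3 ⇔ |xᵢ − 369.00| > 3·170.00/0.6745 = 756.12.
So outliers lie outside [-387.12, 1125.12].
1180: M = 3.22 → outlier.
1251: M = 3.50 → outlier.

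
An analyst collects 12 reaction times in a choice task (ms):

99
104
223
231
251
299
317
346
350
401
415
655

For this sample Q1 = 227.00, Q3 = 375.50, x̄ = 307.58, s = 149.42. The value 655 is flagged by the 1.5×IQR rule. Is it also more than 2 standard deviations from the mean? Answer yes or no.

z = (655 − 307.58) / 149.42 = 2.33.
|z| = 2.33 > 2.

yes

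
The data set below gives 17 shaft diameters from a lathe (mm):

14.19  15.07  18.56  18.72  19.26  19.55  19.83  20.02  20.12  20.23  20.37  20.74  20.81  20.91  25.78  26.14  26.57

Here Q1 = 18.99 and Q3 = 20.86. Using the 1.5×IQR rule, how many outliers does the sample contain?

5

IQR = 1.87; fences at 18.99 − 2.805 = 16.185 and 20.86 + 2.805 = 23.665.
Outside the cutoffs: 14.19, 15.07, 25.78, 26.14, 26.57.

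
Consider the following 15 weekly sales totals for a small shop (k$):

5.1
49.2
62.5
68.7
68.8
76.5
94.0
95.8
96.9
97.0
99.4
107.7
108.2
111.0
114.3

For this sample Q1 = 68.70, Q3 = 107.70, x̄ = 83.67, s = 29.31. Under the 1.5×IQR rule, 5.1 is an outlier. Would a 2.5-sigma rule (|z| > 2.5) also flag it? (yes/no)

yes

z = (5.1 − 83.67) / 29.31 = -2.68.
|z| = 2.68 > 2.5.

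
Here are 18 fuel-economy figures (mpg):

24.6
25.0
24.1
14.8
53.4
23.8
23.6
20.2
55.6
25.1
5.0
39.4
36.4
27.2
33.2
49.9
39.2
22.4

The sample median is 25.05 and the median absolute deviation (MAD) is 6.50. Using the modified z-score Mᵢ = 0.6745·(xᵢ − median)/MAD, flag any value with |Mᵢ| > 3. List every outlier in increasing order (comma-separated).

|Mᵢ| > 3 ⇔ |xᵢ − 25.05| > 3·6.50/0.6745 = 28.91.
So outliers lie outside [-3.86, 53.96].
55.6: M = 3.17 → outlier.

55.6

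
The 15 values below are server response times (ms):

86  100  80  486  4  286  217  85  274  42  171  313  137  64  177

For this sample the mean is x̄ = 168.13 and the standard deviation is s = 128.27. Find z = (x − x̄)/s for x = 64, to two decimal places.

-0.81

z = (64 − 168.13) / 128.27 = -0.81.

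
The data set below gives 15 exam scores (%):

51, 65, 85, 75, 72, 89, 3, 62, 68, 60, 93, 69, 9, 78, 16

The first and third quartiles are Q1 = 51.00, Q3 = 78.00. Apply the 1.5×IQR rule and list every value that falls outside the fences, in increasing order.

3, 9

IQR = Q3 − Q1 = 78.00 − 51.00 = 27.00.
Lower fence = Q1 − 1.5·IQR = 51.00 − 40.50 = 10.50.
Upper fence = Q3 + 1.5·IQR = 78.00 + 40.50 = 118.50.
3 < 10.50 → outlier.
9 < 10.50 → outlier.
All remaining values lie within [10.50, 118.50].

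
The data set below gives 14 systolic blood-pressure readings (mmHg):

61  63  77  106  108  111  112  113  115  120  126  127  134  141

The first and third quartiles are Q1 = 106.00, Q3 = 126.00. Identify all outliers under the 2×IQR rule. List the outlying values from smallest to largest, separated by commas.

61, 63

IQR = Q3 − Q1 = 126.00 − 106.00 = 20.00.
Lower fence = Q1 − 2·IQR = 106.00 − 40.00 = 66.00.
Upper fence = Q3 + 2·IQR = 126.00 + 40.00 = 166.00.
61 < 66.00 → outlier.
63 < 66.00 → outlier.
All remaining values lie within [66.00, 166.00].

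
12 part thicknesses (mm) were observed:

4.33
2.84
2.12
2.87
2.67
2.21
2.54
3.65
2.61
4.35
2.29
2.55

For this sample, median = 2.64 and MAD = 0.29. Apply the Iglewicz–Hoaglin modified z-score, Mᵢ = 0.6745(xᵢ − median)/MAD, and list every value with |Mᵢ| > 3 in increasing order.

4.33, 4.35

|Mᵢ| > 3 ⇔ |xᵢ − 2.64| > 3·0.29/0.6745 = 1.29.
So outliers lie outside [1.35, 3.93].
4.33: M = 3.93 → outlier.
4.35: M = 3.98 → outlier.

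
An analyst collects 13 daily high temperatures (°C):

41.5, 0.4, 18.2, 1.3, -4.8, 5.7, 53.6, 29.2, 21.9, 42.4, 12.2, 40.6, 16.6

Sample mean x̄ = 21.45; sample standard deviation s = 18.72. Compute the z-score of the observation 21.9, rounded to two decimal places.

z = (21.9 − 21.45) / 18.72 = 0.02.

0.02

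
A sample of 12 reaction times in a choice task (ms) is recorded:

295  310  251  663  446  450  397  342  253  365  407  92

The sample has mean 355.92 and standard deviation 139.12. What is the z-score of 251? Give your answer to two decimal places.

z = (251 − 355.92) / 139.12 = -0.75.

-0.75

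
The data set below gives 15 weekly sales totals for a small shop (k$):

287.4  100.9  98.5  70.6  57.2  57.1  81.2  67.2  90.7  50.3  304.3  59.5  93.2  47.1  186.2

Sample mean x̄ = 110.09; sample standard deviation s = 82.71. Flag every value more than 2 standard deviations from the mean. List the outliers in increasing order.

Cutoffs at x̄ ± 2s: 110.09 ± 2·82.71 = [-55.33, 275.51].
287.4: z = 2.14, |z| > 2 → outlier.
304.3: z = 2.35, |z| > 2 → outlier.
Every other value lies within [-55.33, 275.51].

287.4, 304.3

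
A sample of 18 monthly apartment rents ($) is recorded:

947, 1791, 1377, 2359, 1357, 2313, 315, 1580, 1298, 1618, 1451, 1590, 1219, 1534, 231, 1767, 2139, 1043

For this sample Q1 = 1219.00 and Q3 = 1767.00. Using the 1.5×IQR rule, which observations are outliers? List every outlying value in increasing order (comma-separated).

IQR = Q3 − Q1 = 1767.00 − 1219.00 = 548.00.
Lower fence = Q1 − 1.5·IQR = 1219.00 − 822.00 = 397.00.
Upper fence = Q3 + 1.5·IQR = 1767.00 + 822.00 = 2589.00.
231 < 397.00 → outlier.
315 < 397.00 → outlier.
All remaining values lie within [397.00, 2589.00].

231, 315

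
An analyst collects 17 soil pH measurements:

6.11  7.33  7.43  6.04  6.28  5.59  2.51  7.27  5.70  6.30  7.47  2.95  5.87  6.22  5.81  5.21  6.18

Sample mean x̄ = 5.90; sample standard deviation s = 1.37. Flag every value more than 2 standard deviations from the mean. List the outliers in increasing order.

2.51, 2.95

Cutoffs at x̄ ± 2s: 5.90 ± 2·1.37 = [3.16, 8.64].
2.51: z = -2.47, |z| > 2 → outlier.
2.95: z = -2.15, |z| > 2 → outlier.
Every other value lies within [3.16, 8.64].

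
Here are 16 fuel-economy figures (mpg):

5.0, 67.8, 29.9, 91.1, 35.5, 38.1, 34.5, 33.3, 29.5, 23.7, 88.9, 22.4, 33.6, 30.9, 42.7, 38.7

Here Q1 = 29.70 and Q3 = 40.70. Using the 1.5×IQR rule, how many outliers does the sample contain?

4

IQR = 11.00; fences at 29.70 − 16.50 = 13.20 and 40.70 + 16.50 = 57.20.
Outside the cutoffs: 5.0, 67.8, 88.9, 91.1.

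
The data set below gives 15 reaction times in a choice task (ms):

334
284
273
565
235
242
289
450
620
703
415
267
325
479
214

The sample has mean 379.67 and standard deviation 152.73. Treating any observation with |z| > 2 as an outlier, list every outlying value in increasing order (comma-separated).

Cutoffs at x̄ ± 2s: 379.67 ± 2·152.73 = [74.21, 685.13].
703: z = 2.12, |z| > 2 → outlier.
Every other value lies within [74.21, 685.13].

703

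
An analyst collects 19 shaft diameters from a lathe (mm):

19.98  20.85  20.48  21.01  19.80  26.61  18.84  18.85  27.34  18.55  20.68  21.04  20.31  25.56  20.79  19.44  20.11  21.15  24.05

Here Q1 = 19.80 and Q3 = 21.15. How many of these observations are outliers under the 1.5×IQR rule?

4

IQR = 1.35; fences at 19.80 − 2.025 = 17.775 and 21.15 + 2.025 = 23.175.
Outside the cutoffs: 24.05, 25.56, 26.61, 27.34.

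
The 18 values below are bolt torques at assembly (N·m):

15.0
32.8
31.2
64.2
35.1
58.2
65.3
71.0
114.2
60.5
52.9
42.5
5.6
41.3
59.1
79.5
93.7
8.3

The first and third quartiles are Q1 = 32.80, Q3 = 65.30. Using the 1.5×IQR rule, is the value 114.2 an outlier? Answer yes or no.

IQR = Q3 − Q1 = 65.30 − 32.80 = 32.50.
Lower fence = Q1 − 1.5·IQR = 32.80 − 48.75 = -15.95.
Upper fence = Q3 + 1.5·IQR = 65.30 + 48.75 = 114.05.
114.2 lies above the upper fence.

yes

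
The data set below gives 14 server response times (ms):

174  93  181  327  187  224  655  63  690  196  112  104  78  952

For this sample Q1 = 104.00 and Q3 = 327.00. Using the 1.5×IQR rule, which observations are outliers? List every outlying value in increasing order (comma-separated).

690, 952

IQR = Q3 − Q1 = 327.00 − 104.00 = 223.00.
Lower fence = Q1 − 1.5·IQR = 104.00 − 334.50 = -230.50.
Upper fence = Q3 + 1.5·IQR = 327.00 + 334.50 = 661.50.
690 > 661.50 → outlier.
952 > 661.50 → outlier.
All remaining values lie within [-230.50, 661.50].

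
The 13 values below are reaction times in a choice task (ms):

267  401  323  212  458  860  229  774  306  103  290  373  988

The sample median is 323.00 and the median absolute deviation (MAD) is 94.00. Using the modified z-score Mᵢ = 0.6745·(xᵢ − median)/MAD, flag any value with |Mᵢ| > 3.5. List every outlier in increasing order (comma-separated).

860, 988

|Mᵢ| > 3.5 ⇔ |xᵢ − 323.00| > 3.5·94.00/0.6745 = 487.77.
So outliers lie outside [-164.77, 810.77].
860: M = 3.85 → outlier.
988: M = 4.77 → outlier.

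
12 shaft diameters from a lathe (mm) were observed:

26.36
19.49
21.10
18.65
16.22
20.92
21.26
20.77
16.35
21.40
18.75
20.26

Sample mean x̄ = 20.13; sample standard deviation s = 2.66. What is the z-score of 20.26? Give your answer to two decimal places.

z = (20.26 − 20.13) / 2.66 = 0.05.

0.05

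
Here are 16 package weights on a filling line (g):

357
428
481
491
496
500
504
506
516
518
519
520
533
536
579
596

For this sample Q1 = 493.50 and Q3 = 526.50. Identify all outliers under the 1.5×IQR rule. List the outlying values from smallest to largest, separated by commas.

IQR = Q3 − Q1 = 526.50 − 493.50 = 33.00.
Lower fence = Q1 − 1.5·IQR = 493.50 − 49.50 = 444.00.
Upper fence = Q3 + 1.5·IQR = 526.50 + 49.50 = 576.00.
357 < 444.00 → outlier.
428 < 444.00 → outlier.
579 > 576.00 → outlier.
596 > 576.00 → outlier.
All remaining values lie within [444.00, 576.00].

357, 428, 579, 596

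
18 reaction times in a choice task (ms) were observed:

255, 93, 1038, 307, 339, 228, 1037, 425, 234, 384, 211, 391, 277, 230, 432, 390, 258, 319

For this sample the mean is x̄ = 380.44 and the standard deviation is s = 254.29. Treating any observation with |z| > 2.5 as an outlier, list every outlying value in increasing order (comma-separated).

1037, 1038

Cutoffs at x̄ ± 2.5s: 380.44 ± 2.5·254.29 = [-255.285, 1016.165].
1037: z = 2.58, |z| > 2.5 → outlier.
1038: z = 2.59, |z| > 2.5 → outlier.
Every other value lies within [-255.285, 1016.165].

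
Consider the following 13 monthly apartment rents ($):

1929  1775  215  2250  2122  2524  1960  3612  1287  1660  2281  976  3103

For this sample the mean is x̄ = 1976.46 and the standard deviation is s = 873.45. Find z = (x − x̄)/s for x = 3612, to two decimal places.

1.87

z = (3612 − 1976.46) / 873.45 = 1.87.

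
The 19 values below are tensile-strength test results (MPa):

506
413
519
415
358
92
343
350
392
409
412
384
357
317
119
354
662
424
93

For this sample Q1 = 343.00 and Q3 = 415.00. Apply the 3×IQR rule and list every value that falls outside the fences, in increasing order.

92, 93, 119, 662

IQR = Q3 − Q1 = 415.00 − 343.00 = 72.00.
Lower fence = Q1 − 3·IQR = 343.00 − 216.00 = 127.00.
Upper fence = Q3 + 3·IQR = 415.00 + 216.00 = 631.00.
92 < 127.00 → outlier.
93 < 127.00 → outlier.
119 < 127.00 → outlier.
662 > 631.00 → outlier.
All remaining values lie within [127.00, 631.00].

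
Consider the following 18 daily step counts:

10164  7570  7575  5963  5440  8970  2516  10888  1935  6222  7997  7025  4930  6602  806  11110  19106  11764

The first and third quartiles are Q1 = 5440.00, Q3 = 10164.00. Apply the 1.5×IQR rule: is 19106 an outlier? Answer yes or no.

IQR = Q3 − Q1 = 10164.00 − 5440.00 = 4724.00.
Lower fence = Q1 − 1.5·IQR = 5440.00 − 7086.00 = -1646.00.
Upper fence = Q3 + 1.5·IQR = 10164.00 + 7086.00 = 17250.00.
19106 lies above the upper fence.

yes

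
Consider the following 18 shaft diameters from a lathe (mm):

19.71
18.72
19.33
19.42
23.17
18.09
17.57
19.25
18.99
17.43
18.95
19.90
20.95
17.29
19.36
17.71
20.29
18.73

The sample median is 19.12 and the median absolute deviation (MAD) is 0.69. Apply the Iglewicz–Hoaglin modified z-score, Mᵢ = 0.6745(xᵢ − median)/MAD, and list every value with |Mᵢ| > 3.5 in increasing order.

|Mᵢ| > 3.5 ⇔ |xᵢ − 19.12| > 3.5·0.69/0.6745 = 3.58.
So outliers lie outside [15.54, 22.70].
23.17: M = 3.96 → outlier.

23.17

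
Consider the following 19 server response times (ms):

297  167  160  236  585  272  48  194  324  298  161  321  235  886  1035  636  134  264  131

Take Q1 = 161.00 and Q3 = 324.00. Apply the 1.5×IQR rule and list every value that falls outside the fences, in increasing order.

585, 636, 886, 1035

IQR = Q3 − Q1 = 324.00 − 161.00 = 163.00.
Lower fence = Q1 − 1.5·IQR = 161.00 − 244.50 = -83.50.
Upper fence = Q3 + 1.5·IQR = 324.00 + 244.50 = 568.50.
585 > 568.50 → outlier.
636 > 568.50 → outlier.
886 > 568.50 → outlier.
1035 > 568.50 → outlier.
All remaining values lie within [-83.50, 568.50].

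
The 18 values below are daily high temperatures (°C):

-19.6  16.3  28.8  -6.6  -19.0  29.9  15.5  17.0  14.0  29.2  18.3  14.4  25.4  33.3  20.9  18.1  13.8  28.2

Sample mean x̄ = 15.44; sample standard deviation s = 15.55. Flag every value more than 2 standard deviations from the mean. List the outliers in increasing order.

Cutoffs at x̄ ± 2s: 15.44 ± 2·15.55 = [-15.66, 46.54].
-19.6: z = -2.25, |z| > 2 → outlier.
-19.0: z = -2.21, |z| > 2 → outlier.
Every other value lies within [-15.66, 46.54].

-19.6, -19.0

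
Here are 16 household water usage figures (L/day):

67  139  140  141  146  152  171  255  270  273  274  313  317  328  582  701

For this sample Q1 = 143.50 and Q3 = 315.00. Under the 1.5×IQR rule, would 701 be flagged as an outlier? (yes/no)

yes

IQR = Q3 − Q1 = 315.00 − 143.50 = 171.50.
Lower fence = Q1 − 1.5·IQR = 143.50 − 257.25 = -113.75.
Upper fence = Q3 + 1.5·IQR = 315.00 + 257.25 = 572.25.
701 lies above the upper fence.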